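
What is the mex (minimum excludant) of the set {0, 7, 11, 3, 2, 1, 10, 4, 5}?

The values 0, 1, 2, 3, 4, 5 are all present; 6 is the first non-negative integer missing from the set.

6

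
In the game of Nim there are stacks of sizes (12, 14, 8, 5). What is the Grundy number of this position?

15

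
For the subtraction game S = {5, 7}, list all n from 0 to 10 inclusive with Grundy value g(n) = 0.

0, 1, 2, 3, 4

Grundy values for subtraction set {5, 7}:
g(0) = mex{} = 0
g(1) = mex{} = 0
g(2) = mex{} = 0
g(3) = mex{} = 0
g(4) = mex{} = 0
g(5) = mex{0} = 1
g(6) = mex{0} = 1
g(7) = mex{0} = 1
g(8) = mex{0} = 1
g(9) = mex{0} = 1
g(10) = mex{0,1} = 2
The P-positions (g = 0) in 0..10 are 0, 1, 2, 3, 4.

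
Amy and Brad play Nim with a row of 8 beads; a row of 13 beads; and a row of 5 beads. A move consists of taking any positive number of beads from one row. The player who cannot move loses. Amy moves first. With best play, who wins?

Brad wins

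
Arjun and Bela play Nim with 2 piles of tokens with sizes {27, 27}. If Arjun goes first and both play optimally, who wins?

Bela wins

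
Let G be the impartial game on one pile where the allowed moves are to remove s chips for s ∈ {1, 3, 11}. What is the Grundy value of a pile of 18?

Compute g(0), g(1), … for moves {1, 3, 11}:
k:     0  1  2  3  4  5  6  7  8  9 10 11 12 13 14 15 16 17 18
g(k):  0  1  0  1  0  1  0  1  0  1  0  1  0  1  0  1  0  1  0
So g(18) = 0.

0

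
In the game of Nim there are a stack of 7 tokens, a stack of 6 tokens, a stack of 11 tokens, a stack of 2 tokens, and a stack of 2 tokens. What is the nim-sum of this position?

10

Nim-sum: 7 ⊕ 6 ⊕ 11 ⊕ 2 ⊕ 2 = 10.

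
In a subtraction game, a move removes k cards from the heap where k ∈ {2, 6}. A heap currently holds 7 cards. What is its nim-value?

Build the Grundy sequence with g(k) = mex{g(k−s) : s ∈ {2, 6}, s ≤ k}:
g(0) = mex{} = 0
g(1) = mex{} = 0
g(2) = mex{0} = 1
g(3) = mex{0} = 1
g(4) = mex{1} = 0
g(5) = mex{1} = 0
g(6) = mex{0} = 1
g(7) = mex{0} = 1
So g(7) = 1.

1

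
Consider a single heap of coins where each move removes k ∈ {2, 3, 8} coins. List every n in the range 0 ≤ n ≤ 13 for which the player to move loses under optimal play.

0, 1, 5, 6, 10, 11

Grundy values for subtraction set {2, 3, 8}:
k:     0  1  2  3  4  5  6  7  8  9 10 11 12 13
g(k):  0  0  1  1  2  0  0  1  1  2  0  0  1  1
The P-positions (g = 0) in 0..13 are 0, 1, 5, 6, 10, 11.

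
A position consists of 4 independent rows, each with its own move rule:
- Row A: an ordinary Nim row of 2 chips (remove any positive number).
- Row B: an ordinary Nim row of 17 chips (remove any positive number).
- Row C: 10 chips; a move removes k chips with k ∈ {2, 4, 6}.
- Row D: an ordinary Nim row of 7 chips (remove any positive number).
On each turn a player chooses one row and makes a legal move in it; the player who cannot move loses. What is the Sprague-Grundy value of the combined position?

Row A is a plain Nim row of size 2, so its Grundy value is 2.
Row B is a plain Nim row of size 17, so its Grundy value is 17.
Grundy values for row C (subtraction set {2, 4, 6}):
g(0) = mex{} = 0
g(1) = mex{} = 0
g(2) = mex{0} = 1
g(3) = mex{0} = 1
g(4) = mex{0,1} = 2
g(5) = mex{0,1} = 2
g(6) = mex{0,1,2} = 3
g(7) = mex{0,1,2} = 3
g(8) = mex{1,2,3} = 0
g(9) = mex{1,2,3} = 0
g(10) = mex{0,2,3} = 1
So g(10) = 1.
Row D is a plain Nim row of size 7, so its Grundy value is 7.
By the Sprague-Grundy theorem, the Grundy value of a sum of independent games is the XOR of the component values.
Combined value = 2 XOR 17 XOR 1 XOR 7 = 21.

21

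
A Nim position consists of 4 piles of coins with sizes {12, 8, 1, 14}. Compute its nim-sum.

Nim-sum: 12 ^ 8 ^ 1 ^ 14 = 11.

11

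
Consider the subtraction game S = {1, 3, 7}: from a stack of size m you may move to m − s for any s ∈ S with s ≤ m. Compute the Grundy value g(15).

Grundy values for subtraction set {1, 3, 7}:
k:     0  1  2  3  4  5  6  7  8  9 10 11 12 13 14 15
g(k):  0  1  0  1  0  1  0  1  0  1  0  1  0  1  0  1
So g(15) = 1.

1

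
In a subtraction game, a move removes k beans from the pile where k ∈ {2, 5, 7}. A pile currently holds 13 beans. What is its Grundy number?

Build the Grundy sequence with g(k) = mex{g(k−s) : s ∈ {2, 5, 7}, s ≤ k}:
k:     0  1  2  3  4  5  6  7  8  9 10 11 12 13
g(k):  0  0  1  1  0  2  1  3  2  2  0  3  1  0
So g(13) = 0.

0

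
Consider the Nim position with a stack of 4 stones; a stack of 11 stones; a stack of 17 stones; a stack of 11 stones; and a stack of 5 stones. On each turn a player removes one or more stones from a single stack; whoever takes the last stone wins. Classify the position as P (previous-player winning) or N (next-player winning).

Write each in binary and XOR column by column:
  00100  (4)
  01011  (11)
  10001  (17)
  01011  (11)
  00101  (5)
  -----
  10000  (16)
The nim-sum is 16 ≠ 0, so this is an N-position: the player to move can win.

N-position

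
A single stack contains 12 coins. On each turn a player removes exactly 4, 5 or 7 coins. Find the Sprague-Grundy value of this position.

0

Build the Grundy sequence with g(k) = mex{g(k−s) : s ∈ {4, 5, 7}, s ≤ k}:
k:     0  1  2  3  4  5  6  7  8  9 10 11 12
g(k):  0  0  0  0  1  1  1  1  2  2  2  0  0
So g(12) = 0.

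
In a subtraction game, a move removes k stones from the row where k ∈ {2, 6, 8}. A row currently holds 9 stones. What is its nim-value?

2

Compute g(0), g(1), … for moves {2, 6, 8}:
k:     0  1  2  3  4  5  6  7  8  9
g(k):  0  0  1  1  0  0  1  1  2  2
So g(9) = 2.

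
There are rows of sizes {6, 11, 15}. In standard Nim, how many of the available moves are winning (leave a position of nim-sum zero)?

3

Nim-sum: 6 ⊕ 11 ⊕ 15 = 2.
The overall nim-sum is X = 2. A row of size p has a winning move iff p XOR X < p (reduce it to p XOR X).
  6: 6 XOR 2 = 4 < 6 — winning move (to 4).
  11: 11 XOR 2 = 9 < 11 — winning move (to 9).
  15: 15 XOR 2 = 13 < 15 — winning move (to 13).
That gives 3 winning moves.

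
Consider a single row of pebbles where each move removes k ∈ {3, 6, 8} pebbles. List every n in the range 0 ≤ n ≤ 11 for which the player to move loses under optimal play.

0, 1, 2, 11

Grundy values for subtraction set {3, 6, 8}:
k:     0  1  2  3  4  5  6  7  8  9 10 11
g(k):  0  0  0  1  1  1  2  2  2  3  3  0
The P-positions (g = 0) in 0..11 are 0, 1, 2, 11.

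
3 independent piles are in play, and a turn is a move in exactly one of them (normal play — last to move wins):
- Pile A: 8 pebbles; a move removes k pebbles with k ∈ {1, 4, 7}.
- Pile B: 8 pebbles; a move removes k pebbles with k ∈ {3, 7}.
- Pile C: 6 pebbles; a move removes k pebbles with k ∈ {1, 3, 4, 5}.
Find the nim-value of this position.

0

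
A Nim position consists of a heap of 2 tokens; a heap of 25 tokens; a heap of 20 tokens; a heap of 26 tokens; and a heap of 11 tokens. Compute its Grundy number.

30

Compute the nim-sum pairwise:
2 ^ 25 = 27
27 ^ 20 = 15
15 ^ 26 = 21
21 ^ 11 = 30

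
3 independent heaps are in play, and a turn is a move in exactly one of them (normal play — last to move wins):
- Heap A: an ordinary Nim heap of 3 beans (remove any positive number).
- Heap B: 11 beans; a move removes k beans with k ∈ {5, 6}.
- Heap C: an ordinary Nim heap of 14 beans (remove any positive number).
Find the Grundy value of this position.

13

Heap A is a plain Nim heap of size 3, so its Grundy value is 3.
Grundy values for heap B (subtraction set {5, 6}):
g(0) = mex{} = 0
g(1) = mex{} = 0
g(2) = mex{} = 0
g(3) = mex{} = 0
g(4) = mex{} = 0
g(5) = mex{0} = 1
g(6) = mex{0} = 1
g(7) = mex{0} = 1
g(8) = mex{0} = 1
g(9) = mex{0} = 1
g(10) = mex{0,1} = 2
g(11) = mex{1} = 0
So g(11) = 0.
Heap C is a plain Nim heap of size 14, so its Grundy value is 14.
By the Sprague-Grundy theorem, the Grundy value of a sum of independent games is the XOR of the component values.
Combined value = 3 ⊕ 0 ⊕ 14 = 13.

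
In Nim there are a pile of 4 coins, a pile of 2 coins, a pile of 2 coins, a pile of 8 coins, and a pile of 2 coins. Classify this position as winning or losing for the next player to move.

Compute the nim-sum pairwise:
4 XOR 2 = 6
6 XOR 2 = 4
4 XOR 8 = 12
12 XOR 2 = 14
The nim-sum is 14 ≠ 0, so this is an N-position: the player to move can win.

Winning position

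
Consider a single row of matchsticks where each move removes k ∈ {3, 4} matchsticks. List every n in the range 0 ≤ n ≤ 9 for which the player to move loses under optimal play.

Compute g(0), g(1), … for moves {3, 4}:
k:     0  1  2  3  4  5  6  7  8  9
g(k):  0  0  0  1  1  1  2  0  0  0
The P-positions (g = 0) in 0..9 are 0, 1, 2, 7, 8, 9.

0, 1, 2, 7, 8, 9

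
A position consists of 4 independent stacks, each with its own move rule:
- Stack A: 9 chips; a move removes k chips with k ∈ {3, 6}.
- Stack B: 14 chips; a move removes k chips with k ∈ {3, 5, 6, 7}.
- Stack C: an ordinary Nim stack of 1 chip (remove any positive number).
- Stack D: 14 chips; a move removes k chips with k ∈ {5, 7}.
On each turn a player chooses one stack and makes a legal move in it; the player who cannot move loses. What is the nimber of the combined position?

For stack A, compute g(0), g(1), … with moves {3, 6}:
g(0) = mex{} = 0
g(1) = mex{} = 0
g(2) = mex{} = 0
g(3) = mex{0} = 1
g(4) = mex{0} = 1
g(5) = mex{0} = 1
g(6) = mex{0,1} = 2
g(7) = mex{0,1} = 2
g(8) = mex{0,1} = 2
g(9) = mex{1,2} = 0
So g(9) = 0.
Build the Grundy sequence for stack B with g(k) = mex{g(k−s) : s ∈ {3, 5, 6, 7}, s ≤ k}:
k:     0  1  2  3  4  5  6  7  8  9 10 11 12 13 14
g(k):  0  0  0  1  1  1  2  2  2  3  0  0  0  1  1
So g(14) = 1.
Stack C is a plain Nim stack of size 1, so its Grundy value is 1.
For stack D, compute g(0), g(1), … with moves {5, 7}:
g(0) = mex{} = 0
g(1) = mex{} = 0
g(2) = mex{} = 0
g(3) = mex{} = 0
g(4) = mex{} = 0
g(5) = mex{0} = 1
g(6) = mex{0} = 1
g(7) = mex{0} = 1
g(8) = mex{0} = 1
g(9) = mex{0} = 1
g(10) = mex{0,1} = 2
g(11) = mex{0,1} = 2
g(12) = mex{1} = 0
g(13) = mex{1} = 0
g(14) = mex{1} = 0
So g(14) = 0.
By the Sprague-Grundy theorem, the Grundy value of a sum of independent games is the XOR of the component values.
Combined value = 0 ⊕ 1 ⊕ 1 ⊕ 0 = 0.

0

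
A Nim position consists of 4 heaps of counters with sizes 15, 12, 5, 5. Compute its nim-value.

3

Compute the nim-sum pairwise:
15 ⊕ 12 = 3
3 ⊕ 5 = 6
6 ⊕ 5 = 3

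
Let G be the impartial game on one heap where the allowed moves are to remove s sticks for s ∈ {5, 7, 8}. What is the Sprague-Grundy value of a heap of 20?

1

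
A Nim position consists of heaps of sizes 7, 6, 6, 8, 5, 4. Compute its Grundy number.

Compute the nim-sum pairwise:
7 ^ 6 = 1
1 ^ 6 = 7
7 ^ 8 = 15
15 ^ 5 = 10
10 ^ 4 = 14

14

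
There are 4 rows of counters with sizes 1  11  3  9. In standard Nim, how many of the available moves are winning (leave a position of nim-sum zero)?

Nim-sum: 1 ^ 11 ^ 3 ^ 9 = 0.
The nim-sum is already 0, so every move leaves a nonzero nim-sum — there are no winning moves.

0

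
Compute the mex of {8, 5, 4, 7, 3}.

0 is not in the set, so the mex is 0.

0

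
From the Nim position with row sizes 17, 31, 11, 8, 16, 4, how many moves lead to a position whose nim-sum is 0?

3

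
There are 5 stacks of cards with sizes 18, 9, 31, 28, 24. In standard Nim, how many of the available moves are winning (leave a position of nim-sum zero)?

In binary:
  10010  (18)
  01001  (9)
  11111  (31)
  11100  (28)
  11000  (24)
  -----
  00000  (0)
The nim-sum is already 0, so every move leaves a nonzero nim-sum — there are no winning moves.

0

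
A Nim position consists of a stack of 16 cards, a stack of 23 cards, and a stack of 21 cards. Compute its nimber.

18

Nim-sum: 16 ^ 23 ^ 21 = 18.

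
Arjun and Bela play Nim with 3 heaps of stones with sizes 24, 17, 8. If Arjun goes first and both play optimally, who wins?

Bitwise XOR of the heap sizes:
  11000  (24)
  10001  (17)
  01000  (8)
  -----
  00001  (1)
The nim-sum is 1 ≠ 0, so this is an N-position: the player to move can win; Arjun has a winning move.

Arjun wins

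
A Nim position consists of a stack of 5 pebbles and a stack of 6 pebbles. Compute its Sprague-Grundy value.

3

Write each in binary and XOR column by column:
  101  (5)
  110  (6)
  ---
  011  (3)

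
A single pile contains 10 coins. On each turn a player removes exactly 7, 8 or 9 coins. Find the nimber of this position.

Compute g(0), g(1), … for moves {7, 8, 9}:
k:     0  1  2  3  4  5  6  7  8  9 10
g(k):  0  0  0  0  0  0  0  1  1  1  1
So g(10) = 1.

1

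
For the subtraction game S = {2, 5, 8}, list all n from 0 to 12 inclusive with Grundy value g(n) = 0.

0, 1, 4, 7, 10, 11

Build the Grundy sequence with g(k) = mex{g(k−s) : s ∈ {2, 5, 8}, s ≤ k}:
g(0) = mex{} = 0
g(1) = mex{} = 0
g(2) = mex{0} = 1
g(3) = mex{0} = 1
g(4) = mex{1} = 0
g(5) = mex{0,1} = 2
g(6) = mex{0} = 1
g(7) = mex{1,2} = 0
g(8) = mex{0,1} = 2
g(9) = mex{0} = 1
g(10) = mex{1,2} = 0
g(11) = mex{1} = 0
g(12) = mex{0} = 1
The P-positions (g = 0) in 0..12 are 0, 1, 4, 7, 10, 11.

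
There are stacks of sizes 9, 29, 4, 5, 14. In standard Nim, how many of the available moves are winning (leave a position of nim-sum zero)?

In binary:
  01001  (9)
  11101  (29)
  00100  (4)
  00101  (5)
  01110  (14)
  -----
  11011  (27)
The overall nim-sum is X = 27. A stack of size p has a winning move iff p XOR X < p (reduce it to p XOR X).
  9: 9 XOR 27 = 18 ≥ 9 — no move.
  29: 29 XOR 27 = 6 < 29 — winning move (to 6).
  4: 4 XOR 27 = 31 ≥ 4 — no move.
  5: 5 XOR 27 = 30 ≥ 5 — no move.
  14: 14 XOR 27 = 21 ≥ 14 — no move.
That gives 1 winning move.

1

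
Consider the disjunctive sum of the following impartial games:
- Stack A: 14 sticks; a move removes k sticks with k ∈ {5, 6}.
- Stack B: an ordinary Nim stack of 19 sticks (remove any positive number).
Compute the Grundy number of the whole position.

19

Build the Grundy sequence for stack A with g(k) = mex{g(k−s) : s ∈ {5, 6}, s ≤ k}:
k:     0  1  2  3  4  5  6  7  8  9 10 11 12 13 14
g(k):  0  0  0  0  0  1  1  1  1  1  2  0  0  0  0
So g(14) = 0.
Stack B is a plain Nim stack of size 19, so its Grundy value is 19.
The value of a disjunctive sum is the nim-sum of the parts.
Combined value = 0 XOR 19 = 19.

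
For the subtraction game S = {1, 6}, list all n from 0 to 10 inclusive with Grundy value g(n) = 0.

0, 2, 4, 7, 9

Grundy values for subtraction set {1, 6}:
k:     0  1  2  3  4  5  6  7  8  9 10
g(k):  0  1  0  1  0  1  2  0  1  0  1
The P-positions (g = 0) in 0..10 are 0, 2, 4, 7, 9.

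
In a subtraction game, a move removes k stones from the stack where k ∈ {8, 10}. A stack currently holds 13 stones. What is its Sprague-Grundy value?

1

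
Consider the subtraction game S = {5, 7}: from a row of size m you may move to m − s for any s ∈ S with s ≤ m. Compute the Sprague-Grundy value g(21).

Grundy values for subtraction set {5, 7}:
k:     0  1  2  3  4  5  6  7  8  9 10 11 12 13 14 15 16 17 18 19 20 21
g(k):  0  0  0  0  0  1  1  1  1  1  2  2  0  0  0  0  0  1  1  1  1  1
So g(21) = 1.

1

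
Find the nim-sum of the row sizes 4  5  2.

Compute the nim-sum pairwise:
4 ^ 5 = 1
1 ^ 2 = 3

3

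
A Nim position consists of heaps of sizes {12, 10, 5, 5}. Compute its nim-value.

6

Write each in binary and XOR column by column:
  1100  (12)
  1010  (10)
  0101  (5)
  0101  (5)
  ----
  0110  (6)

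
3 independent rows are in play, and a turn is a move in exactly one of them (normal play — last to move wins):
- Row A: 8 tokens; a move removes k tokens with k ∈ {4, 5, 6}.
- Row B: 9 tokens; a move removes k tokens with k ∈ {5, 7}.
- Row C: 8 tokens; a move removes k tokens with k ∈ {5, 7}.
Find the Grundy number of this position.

2

Grundy values for row A (subtraction set {4, 5, 6}):
g(0) = mex{} = 0
g(1) = mex{} = 0
g(2) = mex{} = 0
g(3) = mex{} = 0
g(4) = mex{0} = 1
g(5) = mex{0} = 1
g(6) = mex{0} = 1
g(7) = mex{0} = 1
g(8) = mex{0,1} = 2
So g(8) = 2.
Build the Grundy sequence for row B with g(k) = mex{g(k−s) : s ∈ {5, 7}, s ≤ k}:
k:     0  1  2  3  4  5  6  7  8  9
g(k):  0  0  0  0  0  1  1  1  1  1
So g(9) = 1.
Grundy values for row C (subtraction set {5, 7}):
g(0) = mex{} = 0
g(1) = mex{} = 0
g(2) = mex{} = 0
g(3) = mex{} = 0
g(4) = mex{} = 0
g(5) = mex{0} = 1
g(6) = mex{0} = 1
g(7) = mex{0} = 1
g(8) = mex{0} = 1
So g(8) = 1.
By the Sprague-Grundy theorem, the Grundy value of a sum of independent games is the XOR of the component values.
Combined value = 2 XOR 1 XOR 1 = 2.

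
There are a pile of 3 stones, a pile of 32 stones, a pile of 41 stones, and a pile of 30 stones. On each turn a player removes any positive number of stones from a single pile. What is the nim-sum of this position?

Nim-sum: 3 XOR 32 XOR 41 XOR 30 = 20.

20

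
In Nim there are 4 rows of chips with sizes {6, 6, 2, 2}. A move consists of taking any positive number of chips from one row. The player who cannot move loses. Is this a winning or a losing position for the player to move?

Losing position

In binary:
  110  (6)
  110  (6)
  010  (2)
  010  (2)
  ---
  000  (0)
The nim-sum is 0, so this is a P-position: the player to move is in a losing position under optimal play.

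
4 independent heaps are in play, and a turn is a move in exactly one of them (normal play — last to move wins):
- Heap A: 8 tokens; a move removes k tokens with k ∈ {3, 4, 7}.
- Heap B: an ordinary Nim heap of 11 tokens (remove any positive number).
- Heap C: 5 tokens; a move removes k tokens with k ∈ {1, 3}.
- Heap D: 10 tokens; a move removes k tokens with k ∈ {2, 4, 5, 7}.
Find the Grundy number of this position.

8

For heap A, compute g(0), g(1), … with moves {3, 4, 7}:
g(0) = mex{} = 0
g(1) = mex{} = 0
g(2) = mex{} = 0
g(3) = mex{0} = 1
g(4) = mex{0} = 1
g(5) = mex{0} = 1
g(6) = mex{0,1} = 2
g(7) = mex{0,1} = 2
g(8) = mex{0,1} = 2
So g(8) = 2.
Heap B is a plain Nim heap of size 11, so its Grundy value is 11.
For heap C, compute g(0), g(1), … with moves {1, 3}:
g(0) = mex{} = 0
g(1) = mex{0} = 1
g(2) = mex{1} = 0
g(3) = mex{0} = 1
g(4) = mex{1} = 0
g(5) = mex{0} = 1
So g(5) = 1.
Build the Grundy sequence for heap D with g(k) = mex{g(k−s) : s ∈ {2, 4, 5, 7}, s ≤ k}:
k:     0  1  2  3  4  5  6  7  8  9 10
g(k):  0  0  1  1  2  2  3  3  4  0  0
So g(10) = 0.
By the Sprague-Grundy theorem, the Grundy value of a sum of independent games is the XOR of the component values.
Combined value = 2 ⊕ 11 ⊕ 1 ⊕ 0 = 8.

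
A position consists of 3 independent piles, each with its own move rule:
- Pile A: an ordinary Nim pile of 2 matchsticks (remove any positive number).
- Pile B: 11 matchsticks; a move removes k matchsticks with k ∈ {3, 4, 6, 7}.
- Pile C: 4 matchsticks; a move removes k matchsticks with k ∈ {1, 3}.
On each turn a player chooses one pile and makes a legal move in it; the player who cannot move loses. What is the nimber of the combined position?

Pile A is a plain Nim pile of size 2, so its Grundy value is 2.
Build the Grundy sequence for pile B with g(k) = mex{g(k−s) : s ∈ {3, 4, 6, 7}, s ≤ k}:
k:     0  1  2  3  4  5  6  7  8  9 10 11
g(k):  0  0  0  1  1  1  2  2  2  3  0  0
So g(11) = 0.
Build the Grundy sequence for pile C with g(k) = mex{g(k−s) : s ∈ {1, 3}, s ≤ k}:
g(0) = mex{} = 0
g(1) = mex{0} = 1
g(2) = mex{1} = 0
g(3) = mex{0} = 1
g(4) = mex{1} = 0
So g(4) = 0.
The value of a disjunctive sum is the nim-sum of the parts.
Combined value = 2 XOR 0 XOR 0 = 2.

2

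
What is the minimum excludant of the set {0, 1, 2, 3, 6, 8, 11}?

4

The values 0, 1, 2, 3 are all present; 4 is the first non-negative integer missing from the set.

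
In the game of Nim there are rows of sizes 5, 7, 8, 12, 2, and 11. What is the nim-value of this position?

Bitwise XOR of the heap sizes:
  0101  (5)
  0111  (7)
  1000  (8)
  1100  (12)
  0010  (2)
  1011  (11)
  ----
  1111  (15)

15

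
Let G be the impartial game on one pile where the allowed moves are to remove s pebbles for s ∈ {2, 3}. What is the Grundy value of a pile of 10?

Build the Grundy sequence with g(k) = mex{g(k−s) : s ∈ {2, 3}, s ≤ k}:
k:     0  1  2  3  4  5  6  7  8  9 10
g(k):  0  0  1  1  2  0  0  1  1  2  0
So g(10) = 0.

0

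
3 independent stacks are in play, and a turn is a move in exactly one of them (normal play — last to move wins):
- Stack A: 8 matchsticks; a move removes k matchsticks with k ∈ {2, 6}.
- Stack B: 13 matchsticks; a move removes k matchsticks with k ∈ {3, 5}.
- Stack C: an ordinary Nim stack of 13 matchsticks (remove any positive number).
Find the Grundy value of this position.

12

For stack A, compute g(0), g(1), … with moves {2, 6}:
k:     0  1  2  3  4  5  6  7  8
g(k):  0  0  1  1  0  0  1  1  0
So g(8) = 0.
For stack B, compute g(0), g(1), … with moves {3, 5}:
g(0) = mex{} = 0
g(1) = mex{} = 0
g(2) = mex{} = 0
g(3) = mex{0} = 1
g(4) = mex{0} = 1
g(5) = mex{0} = 1
g(6) = mex{0,1} = 2
g(7) = mex{0,1} = 2
g(8) = mex{1} = 0
g(9) = mex{1,2} = 0
g(10) = mex{1,2} = 0
g(11) = mex{0,2} = 1
g(12) = mex{0,2} = 1
g(13) = mex{0} = 1
So g(13) = 1.
Stack C is a plain Nim stack of size 13, so its Grundy value is 13.
The value of a disjunctive sum is the nim-sum of the parts.
Combined value = 0 XOR 1 XOR 13 = 12.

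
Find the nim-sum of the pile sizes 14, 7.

9

Nim-sum: 14 ⊕ 7 = 9.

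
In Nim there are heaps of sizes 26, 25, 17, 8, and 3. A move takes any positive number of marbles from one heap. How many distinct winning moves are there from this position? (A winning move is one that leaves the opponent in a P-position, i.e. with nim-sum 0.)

Write each in binary and XOR column by column:
  11010  (26)
  11001  (25)
  10001  (17)
  01000  (8)
  00011  (3)
  -----
  11001  (25)
The overall nim-sum is X = 25. A heap of size p has a winning move iff p XOR X < p (reduce it to p XOR X).
  26: 26 XOR 25 = 3 < 26 — winning move (to 3).
  25: 25 XOR 25 = 0 < 25 — winning move (to 0).
  17: 17 XOR 25 = 8 < 17 — winning move (to 8).
  8: 8 XOR 25 = 17 ≥ 8 — no move.
  3: 3 XOR 25 = 26 ≥ 3 — no move.
That gives 3 winning moves.

3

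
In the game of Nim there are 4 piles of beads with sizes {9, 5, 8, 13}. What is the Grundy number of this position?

Bitwise XOR of the heap sizes:
  1001  (9)
  0101  (5)
  1000  (8)
  1101  (13)
  ----
  1001  (9)

9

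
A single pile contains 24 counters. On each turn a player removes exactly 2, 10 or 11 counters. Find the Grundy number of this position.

Build the Grundy sequence with g(k) = mex{g(k−s) : s ∈ {2, 10, 11}, s ≤ k}:
k:     0  1  2  3  4  5  6  7  8  9 10 11 12 13 14 15 16 17 18 19 20 21 22 23 24
g(k):  0  0  1  1  0  0  1  1  0  0  1  1  2  0  3  1  2  0  3  1  2  0  0  1  1
So g(24) = 1.

1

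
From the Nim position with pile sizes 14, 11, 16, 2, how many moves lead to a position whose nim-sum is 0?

1

Compute the nim-sum pairwise:
14 ⊕ 11 = 5
5 ⊕ 16 = 21
21 ⊕ 2 = 23
The overall nim-sum is X = 23. A pile of size p has a winning move iff p XOR X < p (reduce it to p XOR X).
  14: 14 XOR 23 = 25 ≥ 14 — no move.
  11: 11 XOR 23 = 28 ≥ 11 — no move.
  16: 16 XOR 23 = 7 < 16 — winning move (to 7).
  2: 2 XOR 23 = 21 ≥ 2 — no move.
That gives 1 winning move.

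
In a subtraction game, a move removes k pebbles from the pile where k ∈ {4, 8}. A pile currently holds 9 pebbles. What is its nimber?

2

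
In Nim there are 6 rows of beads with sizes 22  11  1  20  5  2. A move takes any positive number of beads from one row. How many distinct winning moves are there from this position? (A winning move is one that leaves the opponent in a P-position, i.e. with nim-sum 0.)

1

Nim-sum: 22 XOR 11 XOR 1 XOR 20 XOR 5 XOR 2 = 15.
The overall nim-sum is X = 15. A row of size p has a winning move iff p XOR X < p (reduce it to p XOR X).
  22: 22 XOR 15 = 25 ≥ 22 — no move.
  11: 11 XOR 15 = 4 < 11 — winning move (to 4).
  1: 1 XOR 15 = 14 ≥ 1 — no move.
  20: 20 XOR 15 = 27 ≥ 20 — no move.
  5: 5 XOR 15 = 10 ≥ 5 — no move.
  2: 2 XOR 15 = 13 ≥ 2 — no move.
That gives 1 winning move.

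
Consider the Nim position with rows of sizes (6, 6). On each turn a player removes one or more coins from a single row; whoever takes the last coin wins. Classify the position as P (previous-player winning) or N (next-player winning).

P-position

In binary:
  110  (6)
  110  (6)
  ---
  000  (0)
The nim-sum is 0, so this is a P-position: the player to move is in a losing position under optimal play.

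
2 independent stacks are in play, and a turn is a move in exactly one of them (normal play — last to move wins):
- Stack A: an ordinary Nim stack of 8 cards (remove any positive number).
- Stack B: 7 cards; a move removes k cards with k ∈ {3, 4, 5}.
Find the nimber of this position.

Stack A is a plain Nim stack of size 8, so its Grundy value is 8.
Build the Grundy sequence for stack B with g(k) = mex{g(k−s) : s ∈ {3, 4, 5}, s ≤ k}:
g(0) = mex{} = 0
g(1) = mex{} = 0
g(2) = mex{} = 0
g(3) = mex{0} = 1
g(4) = mex{0} = 1
g(5) = mex{0} = 1
g(6) = mex{0,1} = 2
g(7) = mex{0,1} = 2
So g(7) = 2.
By the Sprague-Grundy theorem, the Grundy value of a sum of independent games is the XOR of the component values.
Combined value = 8 ⊕ 2 = 10.

10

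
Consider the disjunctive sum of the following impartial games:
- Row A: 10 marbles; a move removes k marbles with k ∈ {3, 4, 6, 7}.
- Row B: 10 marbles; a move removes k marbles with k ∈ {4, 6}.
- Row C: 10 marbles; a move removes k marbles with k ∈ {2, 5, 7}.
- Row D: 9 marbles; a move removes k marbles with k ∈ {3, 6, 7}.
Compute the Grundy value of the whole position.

3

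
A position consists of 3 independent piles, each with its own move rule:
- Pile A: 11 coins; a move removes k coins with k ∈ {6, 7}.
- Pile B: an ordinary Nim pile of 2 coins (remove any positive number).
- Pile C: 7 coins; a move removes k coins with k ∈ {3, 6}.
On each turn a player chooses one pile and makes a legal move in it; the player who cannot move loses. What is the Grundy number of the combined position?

1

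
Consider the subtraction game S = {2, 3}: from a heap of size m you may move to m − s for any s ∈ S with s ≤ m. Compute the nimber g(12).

1

Compute g(0), g(1), … for moves {2, 3}:
g(0) = mex{} = 0
g(1) = mex{} = 0
g(2) = mex{0} = 1
g(3) = mex{0} = 1
g(4) = mex{0,1} = 2
g(5) = mex{1} = 0
g(6) = mex{1,2} = 0
g(7) = mex{0,2} = 1
g(8) = mex{0} = 1
g(9) = mex{0,1} = 2
g(10) = mex{1} = 0
g(11) = mex{1,2} = 0
g(12) = mex{0,2} = 1
So g(12) = 1.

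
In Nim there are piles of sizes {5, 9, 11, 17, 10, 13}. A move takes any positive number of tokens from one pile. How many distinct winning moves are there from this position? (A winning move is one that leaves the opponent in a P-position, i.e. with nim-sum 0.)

Compute the nim-sum pairwise:
5 ^ 9 = 12
12 ^ 11 = 7
7 ^ 17 = 22
22 ^ 10 = 28
28 ^ 13 = 17
The overall nim-sum is X = 17. A pile of size p has a winning move iff p XOR X < p (reduce it to p XOR X).
  5: 5 XOR 17 = 20 ≥ 5 — no move.
  9: 9 XOR 17 = 24 ≥ 9 — no move.
  11: 11 XOR 17 = 26 ≥ 11 — no move.
  17: 17 XOR 17 = 0 < 17 — winning move (to 0).
  10: 10 XOR 17 = 27 ≥ 10 — no move.
  13: 13 XOR 17 = 28 ≥ 13 — no move.
That gives 1 winning move.

1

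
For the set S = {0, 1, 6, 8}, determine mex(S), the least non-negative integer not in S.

2

The values 0, 1 are all present; 2 is the first non-negative integer missing from the set.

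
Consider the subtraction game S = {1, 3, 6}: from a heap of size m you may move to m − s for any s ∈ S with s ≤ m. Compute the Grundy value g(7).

3

Build the Grundy sequence with g(k) = mex{g(k−s) : s ∈ {1, 3, 6}, s ≤ k}:
g(0) = mex{} = 0
g(1) = mex{0} = 1
g(2) = mex{1} = 0
g(3) = mex{0} = 1
g(4) = mex{1} = 0
g(5) = mex{0} = 1
g(6) = mex{0,1} = 2
g(7) = mex{0,1,2} = 3
So g(7) = 3.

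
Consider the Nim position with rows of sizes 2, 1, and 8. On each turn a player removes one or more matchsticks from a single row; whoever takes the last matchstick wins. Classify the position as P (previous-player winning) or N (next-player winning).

Nim-sum: 2 XOR 1 XOR 8 = 11.
The nim-sum is 11 ≠ 0, so this is an N-position: the player to move can win.

N-position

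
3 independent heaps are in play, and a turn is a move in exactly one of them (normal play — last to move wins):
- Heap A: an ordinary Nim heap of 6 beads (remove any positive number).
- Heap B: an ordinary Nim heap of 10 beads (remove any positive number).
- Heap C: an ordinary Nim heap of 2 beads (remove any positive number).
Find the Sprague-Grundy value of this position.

Heap A is a plain Nim heap of size 6, so its Grundy value is 6.
Heap B is a plain Nim heap of size 10, so its Grundy value is 10.
Heap C is a plain Nim heap of size 2, so its Grundy value is 2.
The value of a disjunctive sum is the nim-sum of the parts.
Combined value = 6 ⊕ 10 ⊕ 2 = 14.

14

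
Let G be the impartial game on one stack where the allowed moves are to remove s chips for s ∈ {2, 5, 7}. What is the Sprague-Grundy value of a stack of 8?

Build the Grundy sequence with g(k) = mex{g(k−s) : s ∈ {2, 5, 7}, s ≤ k}:
k:     0  1  2  3  4  5  6  7  8
g(k):  0  0  1  1  0  2  1  3  2
So g(8) = 2.

2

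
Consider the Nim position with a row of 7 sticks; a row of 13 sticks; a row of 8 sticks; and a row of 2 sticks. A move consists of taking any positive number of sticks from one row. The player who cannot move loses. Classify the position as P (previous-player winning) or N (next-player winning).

Nim-sum: 7 ^ 13 ^ 8 ^ 2 = 0.
The nim-sum is 0, so this is a P-position: the player to move is in a losing position under optimal play.

P-position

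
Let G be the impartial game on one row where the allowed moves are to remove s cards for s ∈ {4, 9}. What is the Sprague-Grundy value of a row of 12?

Build the Grundy sequence with g(k) = mex{g(k−s) : s ∈ {4, 9}, s ≤ k}:
k:     0  1  2  3  4  5  6  7  8  9 10 11 12
g(k):  0  0  0  0  1  1  1  1  0  2  2  2  1
So g(12) = 1.

1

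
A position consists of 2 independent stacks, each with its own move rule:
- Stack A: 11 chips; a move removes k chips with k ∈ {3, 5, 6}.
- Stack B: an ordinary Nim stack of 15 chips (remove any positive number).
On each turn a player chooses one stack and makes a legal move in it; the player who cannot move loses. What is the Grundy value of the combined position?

15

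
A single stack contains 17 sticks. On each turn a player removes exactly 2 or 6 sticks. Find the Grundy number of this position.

Grundy values for subtraction set {2, 6}:
k:     0  1  2  3  4  5  6  7  8  9 10 11 12 13 14 15 16 17
g(k):  0  0  1  1  0  0  1  1  0  0  1  1  0  0  1  1  0  0
So g(17) = 0.

0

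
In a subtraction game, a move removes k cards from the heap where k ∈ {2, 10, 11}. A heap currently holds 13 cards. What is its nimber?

Grundy values for subtraction set {2, 10, 11}:
k:     0  1  2  3  4  5  6  7  8  9 10 11 12 13
g(k):  0  0  1  1  0  0  1  1  0  0  1  1  2  0
So g(13) = 0.

0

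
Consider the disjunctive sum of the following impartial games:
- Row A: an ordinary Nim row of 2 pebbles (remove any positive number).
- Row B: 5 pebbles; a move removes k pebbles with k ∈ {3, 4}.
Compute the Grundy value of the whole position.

3

Row A is a plain Nim row of size 2, so its Grundy value is 2.
Grundy values for row B (subtraction set {3, 4}):
k:     0  1  2  3  4  5
g(k):  0  0  0  1  1  1
So g(5) = 1.
The value of a disjunctive sum is the nim-sum of the parts.
Combined value = 2 XOR 1 = 3.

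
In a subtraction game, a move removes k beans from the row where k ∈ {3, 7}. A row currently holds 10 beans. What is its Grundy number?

0

Grundy values for subtraction set {3, 7}:
g(0) = mex{} = 0
g(1) = mex{} = 0
g(2) = mex{} = 0
g(3) = mex{0} = 1
g(4) = mex{0} = 1
g(5) = mex{0} = 1
g(6) = mex{1} = 0
g(7) = mex{0,1} = 2
g(8) = mex{0,1} = 2
g(9) = mex{0} = 1
g(10) = mex{1,2} = 0
So g(10) = 0.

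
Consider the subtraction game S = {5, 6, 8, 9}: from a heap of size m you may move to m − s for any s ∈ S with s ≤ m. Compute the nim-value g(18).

Grundy values for subtraction set {5, 6, 8, 9}:
k:     0  1  2  3  4  5  6  7  8  9 10 11 12 13 14 15 16 17 18
g(k):  0  0  0  0  0  1  1  1  1  1  2  2  2  2  0  0  0  0  0
So g(18) = 0.

0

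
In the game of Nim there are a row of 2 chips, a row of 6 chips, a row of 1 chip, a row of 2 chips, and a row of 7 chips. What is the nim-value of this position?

0

Compute the nim-sum pairwise:
2 XOR 6 = 4
4 XOR 1 = 5
5 XOR 2 = 7
7 XOR 7 = 0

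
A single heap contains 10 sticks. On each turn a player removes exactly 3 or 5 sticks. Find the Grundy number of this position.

Build the Grundy sequence with g(k) = mex{g(k−s) : s ∈ {3, 5}, s ≤ k}:
k:     0  1  2  3  4  5  6  7  8  9 10
g(k):  0  0  0  1  1  1  2  2  0  0  0
So g(10) = 0.

0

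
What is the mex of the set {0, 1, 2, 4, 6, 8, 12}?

3

The values 0, 1, 2 are all present; 3 is the first non-negative integer missing from the set.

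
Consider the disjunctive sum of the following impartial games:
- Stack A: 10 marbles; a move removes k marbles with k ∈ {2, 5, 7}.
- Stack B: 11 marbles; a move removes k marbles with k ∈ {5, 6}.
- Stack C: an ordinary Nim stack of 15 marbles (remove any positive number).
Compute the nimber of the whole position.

Build the Grundy sequence for stack A with g(k) = mex{g(k−s) : s ∈ {2, 5, 7}, s ≤ k}:
g(0) = mex{} = 0
g(1) = mex{} = 0
g(2) = mex{0} = 1
g(3) = mex{0} = 1
g(4) = mex{1} = 0
g(5) = mex{0,1} = 2
g(6) = mex{0} = 1
g(7) = mex{0,1,2} = 3
g(8) = mex{0,1} = 2
g(9) = mex{0,1,3} = 2
g(10) = mex{1,2} = 0
So g(10) = 0.
Grundy values for stack B (subtraction set {5, 6}):
k:     0  1  2  3  4  5  6  7  8  9 10 11
g(k):  0  0  0  0  0  1  1  1  1  1  2  0
So g(11) = 0.
Stack C is a plain Nim stack of size 15, so its Grundy value is 15.
The value of a disjunctive sum is the nim-sum of the parts.
Combined value = 0 ⊕ 0 ⊕ 15 = 15.

15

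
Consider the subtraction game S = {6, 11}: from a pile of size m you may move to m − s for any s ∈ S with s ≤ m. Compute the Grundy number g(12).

Grundy values for subtraction set {6, 11}:
g(0) = mex{} = 0
g(1) = mex{} = 0
g(2) = mex{} = 0
g(3) = mex{} = 0
g(4) = mex{} = 0
g(5) = mex{} = 0
g(6) = mex{0} = 1
g(7) = mex{0} = 1
g(8) = mex{0} = 1
g(9) = mex{0} = 1
g(10) = mex{0} = 1
g(11) = mex{0} = 1
g(12) = mex{0,1} = 2
So g(12) = 2.

2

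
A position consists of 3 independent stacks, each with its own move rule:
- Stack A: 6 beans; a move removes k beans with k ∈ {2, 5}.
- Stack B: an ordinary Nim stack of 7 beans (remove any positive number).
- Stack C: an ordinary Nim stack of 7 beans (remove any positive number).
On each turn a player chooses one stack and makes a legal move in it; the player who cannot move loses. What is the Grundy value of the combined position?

1

Grundy values for stack A (subtraction set {2, 5}):
g(0) = mex{} = 0
g(1) = mex{} = 0
g(2) = mex{0} = 1
g(3) = mex{0} = 1
g(4) = mex{1} = 0
g(5) = mex{0,1} = 2
g(6) = mex{0} = 1
So g(6) = 1.
Stack B is a plain Nim stack of size 7, so its Grundy value is 7.
Stack C is a plain Nim stack of size 7, so its Grundy value is 7.
By the Sprague-Grundy theorem, the Grundy value of a sum of independent games is the XOR of the component values.
Combined value = 1 ⊕ 7 ⊕ 7 = 1.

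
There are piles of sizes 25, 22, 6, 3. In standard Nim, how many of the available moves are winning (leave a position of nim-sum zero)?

Bitwise XOR of the heap sizes:
  11001  (25)
  10110  (22)
  00110  (6)
  00011  (3)
  -----
  01010  (10)
The overall nim-sum is X = 10. A pile of size p has a winning move iff p XOR X < p (reduce it to p XOR X).
  25: 25 XOR 10 = 19 < 25 — winning move (to 19).
  22: 22 XOR 10 = 28 ≥ 22 — no move.
  6: 6 XOR 10 = 12 ≥ 6 — no move.
  3: 3 XOR 10 = 9 ≥ 3 — no move.
That gives 1 winning move.

1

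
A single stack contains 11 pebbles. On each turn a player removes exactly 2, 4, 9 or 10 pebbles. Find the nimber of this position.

2

Build the Grundy sequence with g(k) = mex{g(k−s) : s ∈ {2, 4, 9, 10}, s ≤ k}:
g(0) = mex{} = 0
g(1) = mex{} = 0
g(2) = mex{0} = 1
g(3) = mex{0} = 1
g(4) = mex{0,1} = 2
g(5) = mex{0,1} = 2
g(6) = mex{1,2} = 0
g(7) = mex{1,2} = 0
g(8) = mex{0,2} = 1
g(9) = mex{0,2} = 1
g(10) = mex{0,1} = 2
g(11) = mex{0,1} = 2
So g(11) = 2.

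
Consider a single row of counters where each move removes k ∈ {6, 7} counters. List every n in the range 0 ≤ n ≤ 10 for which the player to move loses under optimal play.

0, 1, 2, 3, 4, 5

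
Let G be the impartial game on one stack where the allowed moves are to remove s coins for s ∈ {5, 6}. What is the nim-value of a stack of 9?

Build the Grundy sequence with g(k) = mex{g(k−s) : s ∈ {5, 6}, s ≤ k}:
g(0) = mex{} = 0
g(1) = mex{} = 0
g(2) = mex{} = 0
g(3) = mex{} = 0
g(4) = mex{} = 0
g(5) = mex{0} = 1
g(6) = mex{0} = 1
g(7) = mex{0} = 1
g(8) = mex{0} = 1
g(9) = mex{0} = 1
So g(9) = 1.

1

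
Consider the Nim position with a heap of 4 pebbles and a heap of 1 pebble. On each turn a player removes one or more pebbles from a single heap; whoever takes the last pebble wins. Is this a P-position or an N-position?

N-position

In binary:
  100  (4)
  001  (1)
  ---
  101  (5)
The nim-sum is 5 ≠ 0, so this is an N-position: the player to move can win.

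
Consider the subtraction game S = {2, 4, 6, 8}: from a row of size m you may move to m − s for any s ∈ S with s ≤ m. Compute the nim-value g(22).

Compute g(0), g(1), … for moves {2, 4, 6, 8}:
k:     0  1  2  3  4  5  6  7  8  9 10 11 12 13 14 15 16 17 18 19 20 21 22
g(k):  0  0  1  1  2  2  3  3  4  4  0  0  1  1  2  2  3  3  4  4  0  0  1
So g(22) = 1.

1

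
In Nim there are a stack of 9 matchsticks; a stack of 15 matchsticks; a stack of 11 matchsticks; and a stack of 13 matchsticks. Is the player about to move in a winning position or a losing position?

Compute the nim-sum pairwise:
9 XOR 15 = 6
6 XOR 11 = 13
13 XOR 13 = 0
The nim-sum is 0, so this is a P-position: the player to move is in a losing position under optimal play.

Losing position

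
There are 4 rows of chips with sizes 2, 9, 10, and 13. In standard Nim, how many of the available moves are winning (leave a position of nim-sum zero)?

3

Compute the nim-sum pairwise:
2 ⊕ 9 = 11
11 ⊕ 10 = 1
1 ⊕ 13 = 12
The overall nim-sum is X = 12. A row of size p has a winning move iff p XOR X < p (reduce it to p XOR X).
  2: 2 XOR 12 = 14 ≥ 2 — no move.
  9: 9 XOR 12 = 5 < 9 — winning move (to 5).
  10: 10 XOR 12 = 6 < 10 — winning move (to 6).
  13: 13 XOR 12 = 1 < 13 — winning move (to 1).
That gives 3 winning moves.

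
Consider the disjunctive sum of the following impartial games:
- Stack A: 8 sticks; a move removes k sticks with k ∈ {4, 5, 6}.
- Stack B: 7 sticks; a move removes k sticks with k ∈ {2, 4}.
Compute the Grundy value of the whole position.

Grundy values for stack A (subtraction set {4, 5, 6}):
k:     0  1  2  3  4  5  6  7  8
g(k):  0  0  0  0  1  1  1  1  2
So g(8) = 2.
Grundy values for stack B (subtraction set {2, 4}):
g(0) = mex{} = 0
g(1) = mex{} = 0
g(2) = mex{0} = 1
g(3) = mex{0} = 1
g(4) = mex{0,1} = 2
g(5) = mex{0,1} = 2
g(6) = mex{1,2} = 0
g(7) = mex{1,2} = 0
So g(7) = 0.
By the Sprague-Grundy theorem, the Grundy value of a sum of independent games is the XOR of the component values.
Combined value = 2 XOR 0 = 2.

2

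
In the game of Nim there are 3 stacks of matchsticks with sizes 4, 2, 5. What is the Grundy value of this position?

In binary:
  100  (4)
  010  (2)
  101  (5)
  ---
  011  (3)

3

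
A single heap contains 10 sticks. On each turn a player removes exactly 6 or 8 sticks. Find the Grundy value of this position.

Compute g(0), g(1), … for moves {6, 8}:
k:     0  1  2  3  4  5  6  7  8  9 10
g(k):  0  0  0  0  0  0  1  1  1  1  1
So g(10) = 1.

1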